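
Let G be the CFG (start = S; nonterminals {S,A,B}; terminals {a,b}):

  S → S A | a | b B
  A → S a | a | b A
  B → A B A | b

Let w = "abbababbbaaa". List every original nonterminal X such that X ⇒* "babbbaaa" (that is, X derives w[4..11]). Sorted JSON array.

Convert to CNF:
  S -> S A | T1 B | a
  A -> S T0 | T1 A | a
  B -> A X2 | b
  T0 -> a
  T1 -> b
  X2 -> B A

CYK table (by increasing span) (cells [i..j] with 4 ≤ i ≤ j ≤ 11 only):
  cell(4,4) b: {B,T1}  orig:{B}
  cell(5,5) a: {A,S,T0}  orig:{A,S}
  cell(6,6) b: {B,T1}  orig:{B}
  cell(7,7) b: {B,T1}  orig:{B}
  cell(8,8) b: {B,T1}  orig:{B}
  cell(9,9) a: {A,S,T0}  orig:{A,S}
  cell(10,10) a: {A,S,T0}  orig:{A,S}
  cell(11,11) a: {A,S,T0}  orig:{A,S}
  cell(4,5) ba: {A,X2}  orig:{A}
  cell(5,6) ab: ∅
  cell(6,7) bb: {S}
  cell(7,8) bb: {S}
  cell(8,9) ba: {A,X2}  orig:{A}
  cell(9,10) aa: {A,S}
  cell(10,11) aa: {A,S}
  cell(4,6) bab: ∅
  cell(5,7) abb: ∅
  cell(6,8) bbb: ∅
  cell(7,9) bba: {A,S,X2}  orig:{A,S}
  cell(8,10) baa: {A,X2}  orig:{A}
  cell(9,11) aaa: {A,S}
  cell(4,7) babb: ∅
  cell(5,8) abbb: ∅
  cell(6,9) bbba: {A,S,X2}  orig:{A,S}
  cell(7,10) bbaa: {A,S,X2}  orig:{A,S}
  cell(8,11) baaa: {A,X2}  orig:{A}
  cell(4,8) babbb: ∅
  cell(5,9) abbba: {B,S}
  cell(6,10) bbbaa: {A,S,X2}  orig:{A,S}
  cell(7,11) bbaaa: {A,S,X2}  orig:{A,S}
  cell(4,9) babbba: {B,S}
  cell(5,10) abbbaa: {A,B,S,X2}  orig:{A,B,S}
  cell(6,11) bbbaaa: {A,S,X2}  orig:{A,S}
  cell(4,10) babbbaa: {A,B,S,X2}  orig:{A,B,S}
  cell(5,11) abbbaaa: {A,B,S,X2}  orig:{A,B,S}
  cell(4,11) babbbaaa: {A,B,S,X2}  orig:{A,B,S}

Original NTs in T[4,11] deriving "babbbaaa": ["A", "B", "S"]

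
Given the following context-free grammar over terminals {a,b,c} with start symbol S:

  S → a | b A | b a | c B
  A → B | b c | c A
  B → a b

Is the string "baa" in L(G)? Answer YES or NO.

Convert to CNF:
  S -> T1 A | T1 T0 | T2 B | a
  A -> T0 T1 | T1 T2 | T2 A
  B -> T0 T1
  T0 -> a
  T1 -> b
  T2 -> c

Fill CYK table bottom-up:
  cell(0,0) b: {T1}  orig:{}
  cell(1,1) a: {S,T0}  orig:{S}
  cell(2,2) a: {S,T0}  orig:{S}
  cell(0,1) ba: {S}
  cell(1,2) aa: ∅
  cell(0,2) baa: ∅

S ∉ T[0,2] ⇒ NO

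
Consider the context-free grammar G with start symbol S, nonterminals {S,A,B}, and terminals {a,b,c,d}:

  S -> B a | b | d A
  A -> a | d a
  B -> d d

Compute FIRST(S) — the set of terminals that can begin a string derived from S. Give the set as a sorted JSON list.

FIRST sets, iterate to fixpoint:
pass 1:
  A via A→a: +{a}
  A via A→d a: +{d}
  B via B→d d: +{d}
  S via S→B a: +{d}
  S via S→b: +{b}
  FIRST(S)={b,d}  FIRST(A)={a,d}  FIRST(B)={d}
pass 2: (no change)
  FIRST(S)={b,d}  FIRST(A)={a,d}  FIRST(B)={d}

FIRST(S) = ["b", "d"]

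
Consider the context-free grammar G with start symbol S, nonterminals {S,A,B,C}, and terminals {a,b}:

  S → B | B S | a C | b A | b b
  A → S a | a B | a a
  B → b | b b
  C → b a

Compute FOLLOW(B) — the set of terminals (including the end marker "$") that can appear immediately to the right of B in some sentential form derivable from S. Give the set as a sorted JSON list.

Compute FIRST by fixpoint:
pass 1:
  A via A→a B: +{a}
  B via B→b: +{b}
  C via C→b a: +{b}
  S via S→B: +{b}
  S via S→a C: +{a}
  S: {a,b}  A: {a}  B: {b}  C: {b}
pass 2:
  A via A→S a: +{b}
  S: {a,b}  A: {a,b}  B: {b}  C: {b}
pass 3: done
  S: {a,b}  A: {a,b}  B: {b}  C: {b}

FOLLOW sets:
seed FOLLOW(S) with $
round 1:
  A→S a: FOLLOW(S) ⊇ FIRST(a) = {a}; new: +{a}
  S→B: FOLLOW(B) ⊇ FOLLOW(S) ⊇ {$,a}; new: +{$,a}
  S→B S: FOLLOW(B) ⊇ FIRST(S) = {a,b}; new: +{b}
  S→a C: FOLLOW(C) ⊇ FOLLOW(S) ⊇ {$,a}; new: +{$,a}
  S→b A: FOLLOW(A) ⊇ FOLLOW(S) ⊇ {$,a}; new: +{$,a}
  FOLLOW[S]={$,a}  FOLLOW[A]={$,a}  FOLLOW[B]={$,a,b}  FOLLOW[C]={$,a}
round 2: — fixpoint
  FOLLOW[S]={$,a}  FOLLOW[A]={$,a}  FOLLOW[B]={$,a,b}  FOLLOW[C]={$,a}

FOLLOW(B) = ["$", "a", "b"]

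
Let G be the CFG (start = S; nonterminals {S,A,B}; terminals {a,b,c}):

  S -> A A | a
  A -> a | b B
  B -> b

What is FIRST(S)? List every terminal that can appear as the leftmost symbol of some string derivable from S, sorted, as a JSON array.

FIRST iteration:
round 1:
  A via A→a: +{a}
  A via A→b B: +{b}
  B via B→b: +{b}
  S via S→A A: +{a,b}
  S: {a,b}  A: {a,b}  B: {b}
round 2: (no change)
  S: {a,b}  A: {a,b}  B: {b}

FIRST(S) = ["a", "b"]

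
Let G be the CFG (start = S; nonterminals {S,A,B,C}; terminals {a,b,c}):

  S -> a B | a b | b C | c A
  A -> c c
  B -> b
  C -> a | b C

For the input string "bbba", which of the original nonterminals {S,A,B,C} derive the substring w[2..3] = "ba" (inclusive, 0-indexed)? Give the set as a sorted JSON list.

CNF form of G:
  S -> T0 A | T1 C | T2 B | T2 T1
  A -> T0 T0
  B -> b
  C -> T1 C | a
  T0 -> c
  T1 -> b
  T2 -> a

CYK table (by increasing span) (cells [i..j] with 2 ≤ i ≤ j ≤ 3 only):
  cell(2,2) b: {B,T1}  orig:{B}
  cell(3,3) a: {C,T2}  orig:{C}
  cell(2,3) ba: {C,S}

Original NTs in T[2,3] deriving "ba": ["C", "S"]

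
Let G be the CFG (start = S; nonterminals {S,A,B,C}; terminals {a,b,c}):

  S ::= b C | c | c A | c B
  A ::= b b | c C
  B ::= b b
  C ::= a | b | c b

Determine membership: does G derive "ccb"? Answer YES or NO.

CNF form of G:
  S -> T0 C | T1 A | T1 B | c
  A -> T0 T0 | T1 C
  B -> T0 T0
  C -> T1 T0 | a | b
  T0 -> b
  T1 -> c

CYK fill:
  cell(0,0) c: {S,T1}  orig:{S}
  cell(1,1) c: {S,T1}  orig:{S}
  cell(2,2) b: {C,T0}  orig:{C}
  cell(0,1) cc: ∅
  cell(1,2) cb: {A,C}
  cell(0,2) ccb: {A,S}

S ∈ T[0,2] ⇒ YES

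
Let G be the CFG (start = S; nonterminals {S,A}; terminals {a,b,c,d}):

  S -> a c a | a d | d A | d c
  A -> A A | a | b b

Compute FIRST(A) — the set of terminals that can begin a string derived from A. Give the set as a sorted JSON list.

FIRST iteration:
round 1:
  A via A→a: +{a}
  A via A→b b: +{b}
  S via S→a c a: +{a}
  S via S→d A: +{d}
  FIRST(S)={a,d}  FIRST(A)={a,b}
round 2: done
  FIRST(S)={a,d}  FIRST(A)={a,b}

FIRST(A) = ["a", "b"]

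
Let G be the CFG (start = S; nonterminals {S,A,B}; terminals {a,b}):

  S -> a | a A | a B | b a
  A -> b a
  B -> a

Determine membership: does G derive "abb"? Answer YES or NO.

CNF form of G:
  S -> T0 T1 | T1 A | T1 B | a
  A -> T0 T1
  B -> a
  T0 -> b
  T1 -> a

Fill CYK table bottom-up:
  T[0,0] 'a' = {B,S,T1}  orig:{B,S}
  T[1,1] 'b' = {T0}  orig:{}
  T[2,2] 'b' = {T0}  orig:{}
  T[0,1] 'ab' = ∅
  T[1,2] 'bb' = ∅
  T[0,2] 'abb' = ∅

S ∉ T[0,2] ⇒ NO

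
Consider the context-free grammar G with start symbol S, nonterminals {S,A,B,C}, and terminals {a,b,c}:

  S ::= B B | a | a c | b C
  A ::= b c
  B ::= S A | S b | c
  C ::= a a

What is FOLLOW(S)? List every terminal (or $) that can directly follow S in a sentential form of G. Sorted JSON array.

FIRST sets, iterate to fixpoint:
pass 1:
  A via A→b c: +{b}
  B via B→c: +{c}
  C via C→a a: +{a}
  S via S→B B: +{c}
  S via S→a: +{a}
  S via S→b C: +{b}
  FIRST[S]={a,b,c}  FIRST[A]={b}  FIRST[B]={c}  FIRST[C]={a}
pass 2:
  B via B→S A: +{a,b}
  FIRST[S]={a,b,c}  FIRST[A]={b}  FIRST[B]={a,b,c}  FIRST[C]={a}
pass 3: (no change)
  FIRST[S]={a,b,c}  FIRST[A]={b}  FIRST[B]={a,b,c}  FIRST[C]={a}

FOLLOW sets:
initialize: $ ∈ FOLLOW(S)
pass 1:
  B→S A: FOLLOW(S) ⊇ FIRST(A) = {b}; new: +{b}
  S→B B: FOLLOW(B) ⊇ FIRST(B) = {a,b,c}; new: +{a,b,c}
  S→B B: FOLLOW(B) ⊇ FOLLOW(S) ⊇ {$,b}; new: +{$}
  S→b C: FOLLOW(C) ⊇ FOLLOW(S) ⊇ {$,b}; new: +{$,b}
  FOLLOW(S)={$,b}  FOLLOW(A)={}  FOLLOW(B)={$,a,b,c}  FOLLOW(C)={$,b}
pass 2:
  B→S A: FOLLOW(A) ⊇ FOLLOW(B) ⊇ {$,a,b,c}; new: +{$,a,b,c}
  FOLLOW(S)={$,b}  FOLLOW(A)={$,a,b,c}  FOLLOW(B)={$,a,b,c}  FOLLOW(C)={$,b}
pass 3: done
  FOLLOW(S)={$,b}  FOLLOW(A)={$,a,b,c}  FOLLOW(B)={$,a,b,c}  FOLLOW(C)={$,b}

FOLLOW(S) = ["$", "b"]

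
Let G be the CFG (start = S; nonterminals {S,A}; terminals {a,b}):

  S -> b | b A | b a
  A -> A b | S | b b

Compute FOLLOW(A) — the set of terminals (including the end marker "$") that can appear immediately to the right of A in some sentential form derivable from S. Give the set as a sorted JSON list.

FIRST iteration:
round 1:
  A via A→b b: +{b}
  S via S→b: +{b}
  FIRST(S)={b}  FIRST(A)={b}
round 2: (no change)
  FIRST(S)={b}  FIRST(A)={b}

FOLLOW sets:
seed FOLLOW(S) with $
[1]
  A→A b: FOLLOW(A) ⊇ FIRST(b) = {b}; new: +{b}
  A→S: FOLLOW(S) ⊇ FOLLOW(A) ⊇ {b}; new: +{b}
  S→b A: FOLLOW(A) ⊇ FOLLOW(S) ⊇ {$,b}; new: +{$}
  S: {$,b}  A: {$,b}
[2] (no change)
  S: {$,b}  A: {$,b}

FOLLOW(A) = ["$", "b"]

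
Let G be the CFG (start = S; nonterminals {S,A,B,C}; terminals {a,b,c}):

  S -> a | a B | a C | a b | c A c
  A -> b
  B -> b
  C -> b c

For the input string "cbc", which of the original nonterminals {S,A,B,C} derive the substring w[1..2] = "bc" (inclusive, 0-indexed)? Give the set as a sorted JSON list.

Convert to CNF:
  S -> T1 X3 | T2 B | T2 C | T2 T0 | a
  A -> b
  B -> b
  C -> T0 T1
  T0 -> b
  T1 -> c
  T2 -> a
  X3 -> A T1

CYK table (by increasing span) — only the sub-triangle for w[1..2]:
  cell(1,1) b: {A,B,T0}  orig:{A,B}
  cell(2,2) c: {T1}  orig:{}
  cell(1,2) bc: {C,X3}  orig:{C}

Original NTs in T[1,2] deriving "bc": ["C"]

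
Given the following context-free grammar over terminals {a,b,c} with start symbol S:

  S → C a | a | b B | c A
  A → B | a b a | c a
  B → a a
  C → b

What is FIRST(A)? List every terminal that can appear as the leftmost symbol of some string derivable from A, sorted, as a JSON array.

Compute FIRST by fixpoint:
round 1:
  A via A→a b a: +{a}
  A via A→c a: +{c}
  B via B→a a: +{a}
  C via C→b: +{b}
  S via S→C a: +{b}
  S via S→a: +{a}
  S via S→c A: +{c}
  S: {a,b,c}  A: {a,c}  B: {a}  C: {b}
round 2: (no change)
  S: {a,b,c}  A: {a,c}  B: {a}  C: {b}

FIRST(A) = ["a", "c"]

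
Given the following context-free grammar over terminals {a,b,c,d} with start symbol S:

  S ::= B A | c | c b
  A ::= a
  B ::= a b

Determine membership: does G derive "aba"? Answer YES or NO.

CNF form of G:
  S -> B A | T2 T1 | c
  A -> a
  B -> T0 T1
  T0 -> a
  T1 -> b
  T2 -> c

CYK fill:
  [0..0]={A,T0}  "a"  orig:{A}
  [1..1]={T1}  "b"  orig:{}
  [2..2]={A,T0}  "a"  orig:{A}
  [0..1]={B}  "ab"
  [1..2]=∅  "ba"
  [0..2]={S}  "aba"

S ∈ T[0,2] ⇒ YES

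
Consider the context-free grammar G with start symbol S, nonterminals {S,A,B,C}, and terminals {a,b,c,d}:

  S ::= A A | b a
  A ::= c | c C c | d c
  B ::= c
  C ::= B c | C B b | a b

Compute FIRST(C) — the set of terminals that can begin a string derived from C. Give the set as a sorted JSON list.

Compute FIRST by fixpoint:
round 1:
  A via A→c: +{c}
  A via A→d c: +{d}
  B via B→c: +{c}
  C via C→B c: +{c}
  C via C→a b: +{a}
  S via S→A A: +{c,d}
  S via S→b a: +{b}
  FIRST[S]={b,c,d}  FIRST[A]={c,d}  FIRST[B]={c}  FIRST[C]={a,c}
round 2: (no change)
  FIRST[S]={b,c,d}  FIRST[A]={c,d}  FIRST[B]={c}  FIRST[C]={a,c}

FIRST(C) = ["a", "c"]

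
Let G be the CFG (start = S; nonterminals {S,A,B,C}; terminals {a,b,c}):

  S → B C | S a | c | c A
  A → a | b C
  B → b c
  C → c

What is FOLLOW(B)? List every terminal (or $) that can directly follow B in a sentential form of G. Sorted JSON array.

Compute FIRST by fixpoint:
pass 1:
  A via A→a: +{a}
  A via A→b C: +{b}
  B via B→b c: +{b}
  C via C→c: +{c}
  S via S→B C: +{b}
  S via S→c: +{c}
  FIRST(S)={b,c}  FIRST(A)={a,b}  FIRST(B)={b}  FIRST(C)={c}
pass 2: (no change)
  FIRST(S)={b,c}  FIRST(A)={a,b}  FIRST(B)={b}  FIRST(C)={c}

FOLLOW sets:
FOLLOW(S) := {$}
pass 1:
  S→B C: FOLLOW(B) ⊇ FIRST(C) = {c}; new: +{c}
  S→B C: FOLLOW(C) ⊇ FOLLOW(S) ⊇ {$}; new: +{$}
  S→S a: FOLLOW(S) ⊇ FIRST(a) = {a}; new: +{a}
  S→c A: FOLLOW(A) ⊇ FOLLOW(S) ⊇ {$,a}; new: +{$,a}
  S: {$,a}  A: {$,a}  B: {c}  C: {$}
pass 2:
  A→b C: FOLLOW(C) ⊇ FOLLOW(A) ⊇ {$,a}; new: +{a}
  S: {$,a}  A: {$,a}  B: {c}  C: {$,a}
pass 3: (stable)
  S: {$,a}  A: {$,a}  B: {c}  C: {$,a}

FOLLOW(B) = ["c"]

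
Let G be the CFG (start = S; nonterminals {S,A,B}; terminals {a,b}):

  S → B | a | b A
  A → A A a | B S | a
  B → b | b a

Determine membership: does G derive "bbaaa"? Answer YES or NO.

Convert to CNF:
  S -> T1 A | T1 T0 | a | b
  A -> A X2 | B S | a
  B -> T1 T0 | b
  T0 -> a
  T1 -> b
  X2 -> A T0

CYK fill:
  cell(0,0) b: {B,S,T1}  orig:{B,S}
  cell(1,1) b: {B,S,T1}  orig:{B,S}
  cell(2,2) a: {A,S,T0}  orig:{A,S}
  cell(3,3) a: {A,S,T0}  orig:{A,S}
  cell(4,4) a: {A,S,T0}  orig:{A,S}
  cell(0,1) bb: {A}
  cell(1,2) ba: {A,B,S}
  cell(2,3) aa: {X2}  orig:{}
  cell(3,4) aa: {X2}  orig:{}
  cell(0,2) bba: {A,S,X2}  orig:{A,S}
  cell(1,3) baa: {A,X2}  orig:{A}
  cell(2,4) aaa: {A}
  cell(0,3) bbaa: {A,S,X2}  orig:{A,S}
  cell(1,4) baaa: {A,S,X2}  orig:{A,S}
  cell(0,4) bbaaa: {A,S,X2}  orig:{A,S}

S ∈ T[0,4] ⇒ YES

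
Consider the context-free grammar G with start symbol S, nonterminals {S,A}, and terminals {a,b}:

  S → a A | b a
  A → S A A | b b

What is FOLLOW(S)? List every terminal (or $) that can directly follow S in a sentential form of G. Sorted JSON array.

FIRST sets, iterate to fixpoint:
round 1:
  A via A→b b: +{b}
  S via S→a A: +{a}
  S via S→b a: +{b}
  S: {a,b}  A: {b}
round 2:
  A via A→S A A: +{a}
  S: {a,b}  A: {a,b}
round 3: done
  S: {a,b}  A: {a,b}

FOLLOW iteration:
FOLLOW(S) := {$}
round 1:
  A→S A A: FOLLOW(S) ⊇ FIRST(A) = {a,b}; new: +{a,b}
  A→S A A: FOLLOW(A) ⊇ FIRST(A) = {a,b}; new: +{a,b}
  S→a A: FOLLOW(A) ⊇ FOLLOW(S) ⊇ {$,a,b}; new: +{$}
  FOLLOW(S)={$,a,b}  FOLLOW(A)={$,a,b}
round 2: done
  FOLLOW(S)={$,a,b}  FOLLOW(A)={$,a,b}

FOLLOW(S) = ["$", "a", "b"]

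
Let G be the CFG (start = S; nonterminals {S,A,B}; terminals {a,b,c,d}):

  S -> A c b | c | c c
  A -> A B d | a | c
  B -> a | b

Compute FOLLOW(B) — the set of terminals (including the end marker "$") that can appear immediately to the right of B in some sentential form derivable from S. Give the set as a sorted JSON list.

FIRST iteration:
pass 1:
  A via A→a: +{a}
  A via A→c: +{c}
  B via B→a: +{a}
  B via B→b: +{b}
  S via S→A c b: +{a,c}
  FIRST(S)={a,c}  FIRST(A)={a,c}  FIRST(B)={a,b}
pass 2: (no change)
  FIRST(S)={a,c}  FIRST(A)={a,c}  FIRST(B)={a,b}

FOLLOW iteration:
seed FOLLOW(S) with $
[1]
  A→A B d: FOLLOW(A) ⊇ FIRST(B) = {a,b}; new: +{a,b}
  A→A B d: FOLLOW(B) ⊇ FIRST(d) = {d}; new: +{d}
  S→A c b: FOLLOW(A) ⊇ FIRST(c) = {c}; new: +{c}
  S: {$}  A: {a,b,c}  B: {d}
[2] (no change)
  S: {$}  A: {a,b,c}  B: {d}

FOLLOW(B) = ["d"]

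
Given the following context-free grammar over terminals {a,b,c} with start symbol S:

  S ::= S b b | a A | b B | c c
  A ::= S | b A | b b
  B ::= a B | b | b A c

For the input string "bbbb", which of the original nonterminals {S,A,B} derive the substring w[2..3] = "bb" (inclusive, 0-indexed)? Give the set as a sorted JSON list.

Convert to CNF:
  S -> S X5 | T0 B | T1 A | T2 T2
  A -> S X3 | T0 A | T0 B | T0 T0 | T1 A | T2 T2
  B -> T0 X4 | T1 B | b
  T0 -> b
  T1 -> a
  T2 -> c
  X3 -> T0 T0
  X4 -> A T2
  X5 -> T0 T0

CYK fill — only the sub-triangle for w[2..3]:
  [2..2]={B,T0}  "b"  orig:{B}
  [3..3]={B,T0}  "b"  orig:{B}
  [2..3]={A,S,X3,X5}  "bb"  orig:{A,S}

Original NTs in T[2,3] deriving "bb": ["A", "S"]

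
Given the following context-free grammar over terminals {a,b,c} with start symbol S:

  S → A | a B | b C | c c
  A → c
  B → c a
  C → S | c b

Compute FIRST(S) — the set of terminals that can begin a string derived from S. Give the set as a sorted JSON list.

Compute FIRST by fixpoint:
iter 1:
  A via A→c: +{c}
  B via B→c a: +{c}
  C via C→c b: +{c}
  S via S→A: +{c}
  S via S→a B: +{a}
  S via S→b C: +{b}
  S: {a,b,c}  A: {c}  B: {c}  C: {c}
iter 2:
  C via C→S: +{a,b}
  S: {a,b,c}  A: {c}  B: {c}  C: {a,b,c}
iter 3: — fixpoint
  S: {a,b,c}  A: {c}  B: {c}  C: {a,b,c}

FIRST(S) = ["a", "b", "c"]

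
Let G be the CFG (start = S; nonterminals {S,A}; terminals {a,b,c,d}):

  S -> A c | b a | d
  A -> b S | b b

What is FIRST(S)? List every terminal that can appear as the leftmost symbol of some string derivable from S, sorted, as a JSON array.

FIRST sets, iterate to fixpoint:
iter 1:
  A via A→b S: +{b}
  S via S→A c: +{b}
  S via S→d: +{d}
  FIRST[S]={b,d}  FIRST[A]={b}
iter 2: done
  FIRST[S]={b,d}  FIRST[A]={b}

FIRST(S) = ["b", "d"]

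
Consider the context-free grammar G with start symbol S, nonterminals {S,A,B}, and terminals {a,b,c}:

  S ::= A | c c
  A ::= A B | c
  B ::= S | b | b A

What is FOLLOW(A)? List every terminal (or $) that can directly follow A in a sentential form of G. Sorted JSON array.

Compute FIRST by fixpoint:
pass 1:
  A via A→c: +{c}
  B via B→b: +{b}
  S via S→A: +{c}
  FIRST(S)={c}  FIRST(A)={c}  FIRST(B)={b}
pass 2:
  B via B→S: +{c}
  FIRST(S)={c}  FIRST(A)={c}  FIRST(B)={b,c}
pass 3: — fixpoint
  FIRST(S)={c}  FIRST(A)={c}  FIRST(B)={b,c}

FOLLOW sets:
FOLLOW(S) := {$}
round 1:
  A→A B: FOLLOW(A) ⊇ FIRST(B) = {b,c}; new: +{b,c}
  A→A B: FOLLOW(B) ⊇ FOLLOW(A) ⊇ {b,c}; new: +{b,c}
  B→S: FOLLOW(S) ⊇ FOLLOW(B) ⊇ {b,c}; new: +{b,c}
  S→A: FOLLOW(A) ⊇ FOLLOW(S) ⊇ {$,b,c}; new: +{$}
  S: {$,b,c}  A: {$,b,c}  B: {b,c}
round 2:
  A→A B: FOLLOW(B) ⊇ FOLLOW(A) ⊇ {$,b,c}; new: +{$}
  S: {$,b,c}  A: {$,b,c}  B: {$,b,c}
round 3: (stable)
  S: {$,b,c}  A: {$,b,c}  B: {$,b,c}

FOLLOW(A) = ["$", "b", "c"]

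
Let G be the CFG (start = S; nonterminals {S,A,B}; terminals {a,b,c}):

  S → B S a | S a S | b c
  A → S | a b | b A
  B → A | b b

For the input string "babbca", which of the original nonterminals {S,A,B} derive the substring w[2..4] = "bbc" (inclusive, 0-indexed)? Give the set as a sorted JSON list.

CNF form of G:
  S -> B X7 | S X8 | T1 T2
  A -> B X3 | S X4 | T0 T1 | T1 A | T1 T2
  B -> B X5 | S X6 | T0 T1 | T1 A | T1 T1 | T1 T2
  T0 -> a
  T1 -> b
  T2 -> c
  X3 -> S T0
  X4 -> T0 S
  X5 -> S T0
  X6 -> T0 S
  X7 -> S T0
  X8 -> T0 S

CYK fill — only the sub-triangle for w[2..4]:
  cell(2,2) b: {T1}  orig:{}
  cell(3,3) b: {T1}  orig:{}
  cell(4,4) c: {T2}  orig:{}
  cell(2,3) bb: {B}
  cell(3,4) bc: {A,B,S}
  cell(2,4) bbc: {A,B}

Original NTs in T[2,4] deriving "bbc": ["A", "B"]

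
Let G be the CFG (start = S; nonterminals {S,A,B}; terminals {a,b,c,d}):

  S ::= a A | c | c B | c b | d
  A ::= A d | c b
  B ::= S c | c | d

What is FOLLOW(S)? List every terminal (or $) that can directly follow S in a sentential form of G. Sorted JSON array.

FIRST sets, iterate to fixpoint:
round 1:
  A via A→c b: +{c}
  B via B→c: +{c}
  B via B→d: +{d}
  S via S→a A: +{a}
  S via S→c: +{c}
  S via S→d: +{d}
  FIRST[S]={a,c,d}  FIRST[A]={c}  FIRST[B]={c,d}
round 2:
  B via B→S c: +{a}
  FIRST[S]={a,c,d}  FIRST[A]={c}  FIRST[B]={a,c,d}
round 3: done
  FIRST[S]={a,c,d}  FIRST[A]={c}  FIRST[B]={a,c,d}

Compute FOLLOW by fixpoint:
initialize: $ ∈ FOLLOW(S)
pass 1:
  A→A d: FOLLOW(A) ⊇ FIRST(d) = {d}; new: +{d}
  B→S c: FOLLOW(S) ⊇ FIRST(c) = {c}; new: +{c}
  S→a A: FOLLOW(A) ⊇ FOLLOW(S) ⊇ {$,c}; new: +{$,c}
  S→c B: FOLLOW(B) ⊇ FOLLOW(S) ⊇ {$,c}; new: +{$,c}
  FOLLOW(S)={$,c}  FOLLOW(A)={$,c,d}  FOLLOW(B)={$,c}
pass 2: — fixpoint
  FOLLOW(S)={$,c}  FOLLOW(A)={$,c,d}  FOLLOW(B)={$,c}

FOLLOW(S) = ["$", "c"]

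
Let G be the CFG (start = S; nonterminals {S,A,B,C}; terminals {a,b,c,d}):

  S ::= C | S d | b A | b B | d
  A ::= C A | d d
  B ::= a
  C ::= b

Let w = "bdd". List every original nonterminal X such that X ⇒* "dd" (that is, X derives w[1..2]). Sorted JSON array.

Convert to CNF:
  S -> S T0 | T1 A | T1 B | b | d
  A -> C A | T0 T0
  B -> a
  C -> b
  T0 -> d
  T1 -> b

CYK fill (cells [i..j] with 1 ≤ i ≤ j ≤ 2 only):
  cell(1,1) d: {S,T0}  orig:{S}
  cell(2,2) d: {S,T0}  orig:{S}
  cell(1,2) dd: {A,S}

Original NTs in T[1,2] deriving "dd": ["A", "S"]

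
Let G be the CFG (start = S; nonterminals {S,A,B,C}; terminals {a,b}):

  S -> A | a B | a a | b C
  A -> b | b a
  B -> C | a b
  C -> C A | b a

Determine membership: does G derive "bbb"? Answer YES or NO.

Convert to CNF:
  S -> T0 C | T0 T1 | T1 B | T1 T1 | b
  A -> T0 T1 | b
  B -> C A | T0 T1 | T1 T0
  C -> C A | T0 T1
  T0 -> b
  T1 -> a

CYK fill:
  cell(0,0) b: {A,S,T0}  orig:{A,S}
  cell(1,1) b: {A,S,T0}  orig:{A,S}
  cell(2,2) b: {A,S,T0}  orig:{A,S}
  cell(0,1) bb: ∅
  cell(1,2) bb: ∅
  cell(0,2) bbb: ∅

S ∉ T[0,2] ⇒ NO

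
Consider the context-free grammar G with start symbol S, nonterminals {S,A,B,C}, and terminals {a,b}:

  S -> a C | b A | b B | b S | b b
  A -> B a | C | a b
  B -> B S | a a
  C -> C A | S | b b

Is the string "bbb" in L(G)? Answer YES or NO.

Convert to CNF:
  S -> T0 C | T1 A | T1 B | T1 S | T1 T1
  A -> B T0 | C A | T0 C | T0 T1 | T1 A | T1 B | T1 S | T1 T1
  B -> B S | T0 T0
  C -> C A | T0 C | T1 A | T1 B | T1 S | T1 T1
  T0 -> a
  T1 -> b

Fill CYK table bottom-up:
  T[0,0] 'b' = {T1}  orig:{}
  T[1,1] 'b' = {T1}  orig:{}
  T[2,2] 'b' = {T1}  orig:{}
  T[0,1] 'bb' = {A,C,S}
  T[1,2] 'bb' = {A,C,S}
  T[0,2] 'bbb' = {A,C,S}

S ∈ T[0,2] ⇒ YES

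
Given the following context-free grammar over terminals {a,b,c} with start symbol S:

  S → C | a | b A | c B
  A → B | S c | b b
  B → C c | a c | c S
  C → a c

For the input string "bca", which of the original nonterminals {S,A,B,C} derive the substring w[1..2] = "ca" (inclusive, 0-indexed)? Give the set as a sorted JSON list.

CNF form of G:
  S -> T0 B | T1 T0 | T2 A | a
  A -> C T0 | S T0 | T0 S | T1 T0 | T2 T2
  B -> C T0 | T0 S | T1 T0
  C -> T1 T0
  T0 -> c
  T1 -> a
  T2 -> b

CYK table (by increasing span), restricted to cells inside w[1..2]:
  [1..1]={T0}  "c"  orig:{}
  [2..2]={S,T1}  "a"  orig:{S}
  [1..2]={A,B}  "ca"

Original NTs in T[1,2] deriving "ca": ["A", "B"]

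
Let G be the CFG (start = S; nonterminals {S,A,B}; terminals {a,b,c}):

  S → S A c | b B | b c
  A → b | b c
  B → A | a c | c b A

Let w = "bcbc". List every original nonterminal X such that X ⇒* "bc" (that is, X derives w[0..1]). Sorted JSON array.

CNF form of G:
  S -> S X4 | T0 B | T0 T1
  A -> T0 T1 | b
  B -> T0 T1 | T1 X3 | T2 T1 | b
  T0 -> b
  T1 -> c
  T2 -> a
  X3 -> T0 A
  X4 -> A T1

Fill CYK table bottom-up (cells [i..j] with 0 ≤ i ≤ j ≤ 1 only):
  cell(0,0) b: {A,B,T0}  orig:{A,B}
  cell(1,1) c: {T1}  orig:{}
  cell(0,1) bc: {A,B,S,X4}  orig:{A,B,S}

Original NTs in T[0,1] deriving "bc": ["A", "B", "S"]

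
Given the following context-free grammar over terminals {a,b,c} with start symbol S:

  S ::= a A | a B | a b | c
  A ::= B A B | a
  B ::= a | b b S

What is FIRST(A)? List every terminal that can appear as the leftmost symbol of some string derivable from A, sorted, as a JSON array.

FIRST sets, iterate to fixpoint:
round 1:
  A via A→a: +{a}
  B via B→a: +{a}
  B via B→b b S: +{b}
  S via S→a A: +{a}
  S via S→c: +{c}
  S: {a,c}  A: {a}  B: {a,b}
round 2:
  A via A→B A B: +{b}
  S: {a,c}  A: {a,b}  B: {a,b}
round 3: — fixpoint
  S: {a,c}  A: {a,b}  B: {a,b}

FIRST(A) = ["a", "b"]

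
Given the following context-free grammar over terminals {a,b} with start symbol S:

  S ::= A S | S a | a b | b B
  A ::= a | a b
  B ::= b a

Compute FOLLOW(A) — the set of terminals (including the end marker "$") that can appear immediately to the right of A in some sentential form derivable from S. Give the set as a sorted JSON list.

FIRST sets, iterate to fixpoint:
round 1:
  A via A→a: +{a}
  B via B→b a: +{b}
  S via S→A S: +{a}
  S via S→b B: +{b}
  S: {a,b}  A: {a}  B: {b}
round 2: — fixpoint
  S: {a,b}  A: {a}  B: {b}

FOLLOW iteration:
FOLLOW(S) := {$}
pass 1:
  S→A S: FOLLOW(A) ⊇ FIRST(S) = {a,b}; new: +{a,b}
  S→S a: FOLLOW(S) ⊇ FIRST(a) = {a}; new: +{a}
  S→b B: FOLLOW(B) ⊇ FOLLOW(S) ⊇ {$,a}; new: +{$,a}
  S: {$,a}  A: {a,b}  B: {$,a}
pass 2: (stable)
  S: {$,a}  A: {a,b}  B: {$,a}

FOLLOW(A) = ["a", "b"]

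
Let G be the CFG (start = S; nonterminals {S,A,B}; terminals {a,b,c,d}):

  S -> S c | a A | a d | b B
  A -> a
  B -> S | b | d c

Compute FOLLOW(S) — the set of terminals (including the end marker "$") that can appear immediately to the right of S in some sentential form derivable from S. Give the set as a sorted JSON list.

FIRST sets, iterate to fixpoint:
round 1:
  A via A→a: +{a}
  B via B→b: +{b}
  B via B→d c: +{d}
  S via S→a A: +{a}
  S via S→b B: +{b}
  FIRST(S)={a,b}  FIRST(A)={a}  FIRST(B)={b,d}
round 2:
  B via B→S: +{a}
  FIRST(S)={a,b}  FIRST(A)={a}  FIRST(B)={a,b,d}
round 3: (no change)
  FIRST(S)={a,b}  FIRST(A)={a}  FIRST(B)={a,b,d}

FOLLOW sets:
seed FOLLOW(S) with $
[1]
  S→S c: FOLLOW(S) ⊇ FIRST(c) = {c}; new: +{c}
  S→a A: FOLLOW(A) ⊇ FOLLOW(S) ⊇ {$,c}; new: +{$,c}
  S→b B: FOLLOW(B) ⊇ FOLLOW(S) ⊇ {$,c}; new: +{$,c}
  FOLLOW(S)={$,c}  FOLLOW(A)={$,c}  FOLLOW(B)={$,c}
[2] done
  FOLLOW(S)={$,c}  FOLLOW(A)={$,c}  FOLLOW(B)={$,c}

FOLLOW(S) = ["$", "c"]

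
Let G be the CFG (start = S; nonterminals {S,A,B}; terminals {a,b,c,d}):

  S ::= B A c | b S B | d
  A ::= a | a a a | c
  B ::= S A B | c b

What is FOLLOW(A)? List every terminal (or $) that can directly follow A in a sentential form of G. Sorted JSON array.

FIRST sets, iterate to fixpoint:
iter 1:
  A via A→a: +{a}
  A via A→c: +{c}
  B via B→c b: +{c}
  S via S→B A c: +{c}
  S via S→b S B: +{b}
  S via S→d: +{d}
  S: {b,c,d}  A: {a,c}  B: {c}
iter 2:
  B via B→S A B: +{b,d}
  S: {b,c,d}  A: {a,c}  B: {b,c,d}
iter 3: (stable)
  S: {b,c,d}  A: {a,c}  B: {b,c,d}

FOLLOW sets:
seed FOLLOW(S) with $
iter 1:
  B→S A B: FOLLOW(S) ⊇ FIRST(A) = {a,c}; new: +{a,c}
  B→S A B: FOLLOW(A) ⊇ FIRST(B) = {b,c,d}; new: +{b,c,d}
  S→B A c: FOLLOW(B) ⊇ FIRST(A) = {a,c}; new: +{a,c}
  S→b S B: FOLLOW(S) ⊇ FIRST(B) = {b,c,d}; new: +{b,d}
  S→b S B: FOLLOW(B) ⊇ FOLLOW(S) ⊇ {$,a,b,c,d}; new: +{$,b,d}
  FOLLOW(S)={$,a,b,c,d}  FOLLOW(A)={b,c,d}  FOLLOW(B)={$,a,b,c,d}
iter 2: done
  FOLLOW(S)={$,a,b,c,d}  FOLLOW(A)={b,c,d}  FOLLOW(B)={$,a,b,c,d}

FOLLOW(A) = ["b", "c", "d"]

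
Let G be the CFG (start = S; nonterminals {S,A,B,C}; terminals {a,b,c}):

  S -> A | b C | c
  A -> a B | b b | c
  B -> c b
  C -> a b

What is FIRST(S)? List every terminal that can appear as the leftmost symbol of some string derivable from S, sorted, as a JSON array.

FIRST iteration:
round 1:
  A via A→a B: +{a}
  A via A→b b: +{b}
  A via A→c: +{c}
  B via B→c b: +{c}
  C via C→a b: +{a}
  S via S→A: +{a,b,c}
  FIRST[S]={a,b,c}  FIRST[A]={a,b,c}  FIRST[B]={c}  FIRST[C]={a}
round 2: done
  FIRST[S]={a,b,c}  FIRST[A]={a,b,c}  FIRST[B]={c}  FIRST[C]={a}

FIRST(S) = ["a", "b", "c"]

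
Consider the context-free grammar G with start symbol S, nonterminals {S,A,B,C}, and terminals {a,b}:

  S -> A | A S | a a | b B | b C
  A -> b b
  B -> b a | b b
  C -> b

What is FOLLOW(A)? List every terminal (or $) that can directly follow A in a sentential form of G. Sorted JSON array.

FIRST iteration:
pass 1:
  A via A→b b: +{b}
  B via B→b a: +{b}
  C via C→b: +{b}
  S via S→A: +{b}
  S via S→a a: +{a}
  FIRST(S)={a,b}  FIRST(A)={b}  FIRST(B)={b}  FIRST(C)={b}
pass 2: (no change)
  FIRST(S)={a,b}  FIRST(A)={b}  FIRST(B)={b}  FIRST(C)={b}

FOLLOW sets:
FOLLOW(S) := {$}
iter 1:
  S→A: FOLLOW(A) ⊇ FOLLOW(S) ⊇ {$}; new: +{$}
  S→A S: FOLLOW(A) ⊇ FIRST(S) = {a,b}; new: +{a,b}
  S→b B: FOLLOW(B) ⊇ FOLLOW(S) ⊇ {$}; new: +{$}
  S→b C: FOLLOW(C) ⊇ FOLLOW(S) ⊇ {$}; new: +{$}
  FOLLOW[S]={$}  FOLLOW[A]={$,a,b}  FOLLOW[B]={$}  FOLLOW[C]={$}
iter 2: (no change)
  FOLLOW[S]={$}  FOLLOW[A]={$,a,b}  FOLLOW[B]={$}  FOLLOW[C]={$}

FOLLOW(A) = ["$", "a", "b"]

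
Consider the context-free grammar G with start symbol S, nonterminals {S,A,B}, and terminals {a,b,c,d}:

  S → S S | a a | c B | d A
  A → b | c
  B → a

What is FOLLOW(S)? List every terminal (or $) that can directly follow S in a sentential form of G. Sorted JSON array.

Compute FIRST by fixpoint:
iter 1:
  A via A→b: +{b}
  A via A→c: +{c}
  B via B→a: +{a}
  S via S→a a: +{a}
  S via S→c B: +{c}
  S via S→d A: +{d}
  S: {a,c,d}  A: {b,c}  B: {a}
iter 2: (no change)
  S: {a,c,d}  A: {b,c}  B: {a}

FOLLOW iteration:
initialize: $ ∈ FOLLOW(S)
pass 1:
  S→S S: FOLLOW(S) ⊇ FIRST(S) = {a,c,d}; new: +{a,c,d}
  S→c B: FOLLOW(B) ⊇ FOLLOW(S) ⊇ {$,a,c,d}; new: +{$,a,c,d}
  S→d A: FOLLOW(A) ⊇ FOLLOW(S) ⊇ {$,a,c,d}; new: +{$,a,c,d}
  FOLLOW(S)={$,a,c,d}  FOLLOW(A)={$,a,c,d}  FOLLOW(B)={$,a,c,d}
pass 2: (stable)
  FOLLOW(S)={$,a,c,d}  FOLLOW(A)={$,a,c,d}  FOLLOW(B)={$,a,c,d}

FOLLOW(S) = ["$", "a", "c", "d"]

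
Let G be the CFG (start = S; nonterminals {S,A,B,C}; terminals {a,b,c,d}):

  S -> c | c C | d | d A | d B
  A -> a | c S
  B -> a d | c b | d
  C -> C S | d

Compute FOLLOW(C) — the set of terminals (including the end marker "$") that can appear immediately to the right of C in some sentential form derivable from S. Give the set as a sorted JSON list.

FIRST sets, iterate to fixpoint:
[1]
  A via A→a: +{a}
  A via A→c S: +{c}
  B via B→a d: +{a}
  B via B→c b: +{c}
  B via B→d: +{d}
  C via C→d: +{d}
  S via S→c: +{c}
  S via S→d: +{d}
  FIRST[S]={c,d}  FIRST[A]={a,c}  FIRST[B]={a,c,d}  FIRST[C]={d}
[2] done
  FIRST[S]={c,d}  FIRST[A]={a,c}  FIRST[B]={a,c,d}  FIRST[C]={d}

FOLLOW sets:
seed FOLLOW(S) with $
pass 1:
  C→C S: FOLLOW(C) ⊇ FIRST(S) = {c,d}; new: +{c,d}
  C→C S: FOLLOW(S) ⊇ FOLLOW(C) ⊇ {c,d}; new: +{c,d}
  S→c C: FOLLOW(C) ⊇ FOLLOW(S) ⊇ {$,c,d}; new: +{$}
  S→d A: FOLLOW(A) ⊇ FOLLOW(S) ⊇ {$,c,d}; new: +{$,c,d}
  S→d B: FOLLOW(B) ⊇ FOLLOW(S) ⊇ {$,c,d}; new: +{$,c,d}
  FOLLOW(S)={$,c,d}  FOLLOW(A)={$,c,d}  FOLLOW(B)={$,c,d}  FOLLOW(C)={$,c,d}
pass 2: — fixpoint
  FOLLOW(S)={$,c,d}  FOLLOW(A)={$,c,d}  FOLLOW(B)={$,c,d}  FOLLOW(C)={$,c,d}

FOLLOW(C) = ["$", "c", "d"]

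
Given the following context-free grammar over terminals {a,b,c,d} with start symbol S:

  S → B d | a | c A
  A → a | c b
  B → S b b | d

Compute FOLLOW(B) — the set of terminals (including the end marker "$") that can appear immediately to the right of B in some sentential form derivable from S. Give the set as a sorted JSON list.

Compute FIRST by fixpoint:
[1]
  A via A→a: +{a}
  A via A→c b: +{c}
  B via B→d: +{d}
  S via S→B d: +{d}
  S via S→a: +{a}
  S via S→c A: +{c}
  FIRST[S]={a,c,d}  FIRST[A]={a,c}  FIRST[B]={d}
[2]
  B via B→S b b: +{a,c}
  FIRST[S]={a,c,d}  FIRST[A]={a,c}  FIRST[B]={a,c,d}
[3] — fixpoint
  FIRST[S]={a,c,d}  FIRST[A]={a,c}  FIRST[B]={a,c,d}

Compute FOLLOW by fixpoint:
seed FOLLOW(S) with $
[1]
  B→S b b: FOLLOW(S) ⊇ FIRST(b) = {b}; new: +{b}
  S→B d: FOLLOW(B) ⊇ FIRST(d) = {d}; new: +{d}
  S→c A: FOLLOW(A) ⊇ FOLLOW(S) ⊇ {$,b}; new: +{$,b}
  FOLLOW(S)={$,b}  FOLLOW(A)={$,b}  FOLLOW(B)={d}
[2] — fixpoint
  FOLLOW(S)={$,b}  FOLLOW(A)={$,b}  FOLLOW(B)={d}

FOLLOW(B) = ["d"]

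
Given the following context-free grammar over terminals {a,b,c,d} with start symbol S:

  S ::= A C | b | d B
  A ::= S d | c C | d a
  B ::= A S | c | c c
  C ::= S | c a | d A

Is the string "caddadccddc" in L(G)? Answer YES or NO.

Convert to CNF:
  S -> A C | T0 B | b
  A -> S T0 | T0 T2 | T1 C
  B -> A S | T1 T1 | c
  C -> A C | T0 A | T0 B | T1 T2 | b
  T0 -> d
  T1 -> c
  T2 -> a

CYK fill:
  cell(0,0) c: {B,T1}  orig:{B}
  cell(1,1) a: {T2}  orig:{}
  cell(2,2) d: {T0}  orig:{}
  cell(3,3) d: {T0}  orig:{}
  cell(4,4) a: {T2}  orig:{}
  cell(5,5) d: {T0}  orig:{}
  cell(6,6) c: {B,T1}  orig:{B}
  cell(7,7) c: {B,T1}  orig:{B}
  cell(8,8) d: {T0}  orig:{}
  cell(9,9) d: {T0}  orig:{}
  cell(10,10) c: {B,T1}  orig:{B}
  cell(0,1) ca: {C}
  cell(1,2) ad: ∅
  cell(2,3) dd: ∅
  cell(3,4) da: {A}
  cell(4,5) ad: ∅
  cell(5,6) dc: {C,S}
  cell(6,7) cc: {B}
  cell(7,8) cd: ∅
  cell(8,9) dd: ∅
  cell(9,10) dc: {C,S}
  cell(0,2) cad: ∅
  cell(1,3) add: ∅
  cell(2,4) dda: {C}
  cell(3,5) dad: ∅
  cell(4,6) adc: ∅
  cell(5,7) dcc: {C,S}
  cell(6,8) ccd: ∅
  cell(7,9) cdd: ∅
  cell(8,10) ddc: ∅
  cell(0,3) cadd: ∅
  cell(1,4) adda: ∅
  cell(2,5) ddad: ∅
  cell(3,6) dadc: {B,C,S}
  cell(4,7) adcc: ∅
  cell(5,8) dccd: {A}
  cell(6,9) ccdd: ∅
  cell(7,10) cddc: ∅
  cell(0,4) cadda: ∅
  cell(1,5) addad: ∅
  cell(2,6) ddadc: {C,S}
  cell(3,7) dadcc: {B,C,S}
  cell(4,8) adccd: ∅
  cell(5,9) dccdd: ∅
  cell(6,10) ccddc: ∅
  cell(0,5) caddad: ∅
  cell(1,6) addadc: ∅
  cell(2,7) ddadcc: {C,S}
  cell(3,8) dadccd: {A}
  cell(4,9) adccdd: ∅
  cell(5,10) dccddc: {B,C,S}
  cell(0,6) caddadc: ∅
  cell(1,7) addadcc: ∅
  cell(2,8) ddadccd: {A,C}
  cell(3,9) dadccdd: ∅
  cell(4,10) adccddc: ∅
  cell(0,7) caddadcc: ∅
  cell(1,8) addadccd: ∅
  cell(2,9) ddadccdd: ∅
  cell(3,10) dadccddc: {B,C,S}
  cell(0,8) caddadccd: ∅
  cell(1,9) addadccdd: ∅
  cell(2,10) ddadccddc: {B,C,S}
  cell(0,9) caddadccdd: ∅
  cell(1,10) addadccddc: ∅
  cell(0,10) caddadccddc: ∅

S ∉ T[0,10] ⇒ NO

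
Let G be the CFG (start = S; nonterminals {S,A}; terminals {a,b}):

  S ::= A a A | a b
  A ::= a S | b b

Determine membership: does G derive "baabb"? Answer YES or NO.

Convert to CNF:
  S -> A X2 | T0 T1
  A -> T0 S | T1 T1
  T0 -> a
  T1 -> b
  X2 -> T0 A

CYK fill:
  [0..0]={T1}  "b"  orig:{}
  [1..1]={T0}  "a"  orig:{}
  [2..2]={T0}  "a"  orig:{}
  [3..3]={T1}  "b"  orig:{}
  [4..4]={T1}  "b"  orig:{}
  [0..1]=∅  "ba"
  [1..2]=∅  "aa"
  [2..3]={S}  "ab"
  [3..4]={A}  "bb"
  [0..2]=∅  "baa"
  [1..3]={A}  "aab"
  [2..4]={X2}  "abb"  orig:{}
  [0..3]=∅  "baab"
  [1..4]=∅  "aabb"
  [0..4]=∅  "baabb"

S ∉ T[0,4] ⇒ NO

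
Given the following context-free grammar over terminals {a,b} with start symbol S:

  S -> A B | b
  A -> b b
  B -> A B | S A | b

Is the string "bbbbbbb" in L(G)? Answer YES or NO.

CNF form of G:
  S -> A B | b
  A -> T0 T0
  B -> A B | S A | b
  T0 -> b

CYK table (by increasing span):
  [0..0]={B,S,T0}  "b"  orig:{B,S}
  [1..1]={B,S,T0}  "b"  orig:{B,S}
  [2..2]={B,S,T0}  "b"  orig:{B,S}
  [3..3]={B,S,T0}  "b"  orig:{B,S}
  [4..4]={B,S,T0}  "b"  orig:{B,S}
  [5..5]={B,S,T0}  "b"  orig:{B,S}
  [6..6]={B,S,T0}  "b"  orig:{B,S}
  [0..1]={A}  "bb"
  [1..2]={A}  "bb"
  [2..3]={A}  "bb"
  [3..4]={A}  "bb"
  [4..5]={A}  "bb"
  [5..6]={A}  "bb"
  [0..2]={B,S}  "bbb"
  [1..3]={B,S}  "bbb"
  [2..4]={B,S}  "bbb"
  [3..5]={B,S}  "bbb"
  [4..6]={B,S}  "bbb"
  [0..3]=∅  "bbbb"
  [1..4]=∅  "bbbb"
  [2..5]=∅  "bbbb"
  [3..6]=∅  "bbbb"
  [0..4]={B,S}  "bbbbb"
  [1..5]={B,S}  "bbbbb"
  [2..6]={B,S}  "bbbbb"
  [0..5]=∅  "bbbbbb"
  [1..6]=∅  "bbbbbb"
  [0..6]={B,S}  "bbbbbbb"

S ∈ T[0,6] ⇒ YES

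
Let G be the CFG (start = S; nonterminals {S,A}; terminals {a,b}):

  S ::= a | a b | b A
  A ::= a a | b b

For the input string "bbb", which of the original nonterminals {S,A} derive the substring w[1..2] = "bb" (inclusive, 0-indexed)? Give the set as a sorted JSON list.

Convert to CNF:
  S -> T0 T1 | T1 A | a
  A -> T0 T0 | T1 T1
  T0 -> a
  T1 -> b

Fill CYK table bottom-up — only the sub-triangle for w[1..2]:
  T[1,1] 'b' = {T1}  orig:{}
  T[2,2] 'b' = {T1}  orig:{}
  T[1,2] 'bb' = {A}

Original NTs in T[1,2] deriving "bb": ["A"]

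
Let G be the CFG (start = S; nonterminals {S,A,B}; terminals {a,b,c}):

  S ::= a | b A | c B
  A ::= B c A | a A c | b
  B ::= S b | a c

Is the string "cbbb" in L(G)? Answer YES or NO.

CNF form of G:
  S -> T0 B | T2 A | a
  A -> B X3 | T1 X4 | b
  B -> S T2 | T1 T0
  T0 -> c
  T1 -> a
  T2 -> b
  X3 -> T0 A
  X4 -> A T0

CYK fill:
  [0..0]={T0}  "c"  orig:{}
  [1..1]={A,T2}  "b"  orig:{A}
  [2..2]={A,T2}  "b"  orig:{A}
  [3..3]={A,T2}  "b"  orig:{A}
  [0..1]={X3}  "cb"  orig:{}
  [1..2]={S}  "bb"
  [2..3]={S}  "bb"
  [0..2]=∅  "cbb"
  [1..3]={B}  "bbb"
  [0..3]={S}  "cbbb"

S ∈ T[0,3] ⇒ YES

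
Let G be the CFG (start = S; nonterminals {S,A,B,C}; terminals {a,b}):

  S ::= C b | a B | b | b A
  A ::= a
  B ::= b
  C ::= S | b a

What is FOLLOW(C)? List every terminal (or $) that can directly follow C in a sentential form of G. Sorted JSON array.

FIRST iteration:
[1]
  A via A→a: +{a}
  B via B→b: +{b}
  C via C→b a: +{b}
  S via S→C b: +{b}
  S via S→a B: +{a}
  FIRST(S)={a,b}  FIRST(A)={a}  FIRST(B)={b}  FIRST(C)={b}
[2]
  C via C→S: +{a}
  FIRST(S)={a,b}  FIRST(A)={a}  FIRST(B)={b}  FIRST(C)={a,b}
[3] done
  FIRST(S)={a,b}  FIRST(A)={a}  FIRST(B)={b}  FIRST(C)={a,b}

Compute FOLLOW by fixpoint:
initialize: $ ∈ FOLLOW(S)
[1]
  S→C b: FOLLOW(C) ⊇ FIRST(b) = {b}; new: +{b}
  S→a B: FOLLOW(B) ⊇ FOLLOW(S) ⊇ {$}; new: +{$}
  S→b A: FOLLOW(A) ⊇ FOLLOW(S) ⊇ {$}; new: +{$}
  FOLLOW(S)={$}  FOLLOW(A)={$}  FOLLOW(B)={$}  FOLLOW(C)={b}
[2]
  C→S: FOLLOW(S) ⊇ FOLLOW(C) ⊇ {b}; new: +{b}
  S→a B: FOLLOW(B) ⊇ FOLLOW(S) ⊇ {$,b}; new: +{b}
  S→b A: FOLLOW(A) ⊇ FOLLOW(S) ⊇ {$,b}; new: +{b}
  FOLLOW(S)={$,b}  FOLLOW(A)={$,b}  FOLLOW(B)={$,b}  FOLLOW(C)={b}
[3] — fixpoint
  FOLLOW(S)={$,b}  FOLLOW(A)={$,b}  FOLLOW(B)={$,b}  FOLLOW(C)={b}

FOLLOW(C) = ["b"]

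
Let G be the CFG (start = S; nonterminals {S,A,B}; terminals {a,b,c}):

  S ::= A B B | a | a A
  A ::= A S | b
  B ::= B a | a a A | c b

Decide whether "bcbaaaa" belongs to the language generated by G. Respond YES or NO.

Convert to CNF:
  S -> A X4 | T0 A | a
  A -> A S | b
  B -> B T0 | T0 X3 | T1 T2
  T0 -> a
  T1 -> c
  T2 -> b
  X3 -> T0 A
  X4 -> B B

CYK fill:
  [0..0]={A,T2}  "b"  orig:{A}
  [1..1]={T1}  "c"  orig:{}
  [2..2]={A,T2}  "b"  orig:{A}
  [3..3]={S,T0}  "a"  orig:{S}
  [4..4]={S,T0}  "a"  orig:{S}
  [5..5]={S,T0}  "a"  orig:{S}
  [6..6]={S,T0}  "a"  orig:{S}
  [0..1]=∅  "bc"
  [1..2]={B}  "cb"
  [2..3]={A}  "ba"
  [3..4]=∅  "aa"
  [4..5]=∅  "aa"
  [5..6]=∅  "aa"
  [0..2]=∅  "bcb"
  [1..3]={B}  "cba"
  [2..4]={A}  "baa"
  [3..5]=∅  "aaa"
  [4..6]=∅  "aaa"
  [0..3]=∅  "bcba"
  [1..4]={B}  "cbaa"
  [2..5]={A}  "baaa"
  [3..6]=∅  "aaaa"
  [0..4]=∅  "bcbaa"
  [1..5]={B}  "cbaaa"
  [2..6]={A}  "baaaa"
  [0..5]=∅  "bcbaaa"
  [1..6]={B}  "cbaaaa"
  [0..6]=∅  "bcbaaaa"

S ∉ T[0,6] ⇒ NO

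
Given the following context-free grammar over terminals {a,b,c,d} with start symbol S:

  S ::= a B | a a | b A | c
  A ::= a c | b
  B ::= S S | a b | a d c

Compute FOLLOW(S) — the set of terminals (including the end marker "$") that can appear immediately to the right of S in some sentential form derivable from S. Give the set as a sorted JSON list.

FIRST sets, iterate to fixpoint:
[1]
  A via A→a c: +{a}
  A via A→b: +{b}
  B via B→a b: +{a}
  S via S→a B: +{a}
  S via S→b A: +{b}
  S via S→c: +{c}
  S: {a,b,c}  A: {a,b}  B: {a}
[2]
  B via B→S S: +{b,c}
  S: {a,b,c}  A: {a,b}  B: {a,b,c}
[3] done
  S: {a,b,c}  A: {a,b}  B: {a,b,c}

Compute FOLLOW by fixpoint:
initialize: $ ∈ FOLLOW(S)
pass 1:
  B→S S: FOLLOW(S) ⊇ FIRST(S) = {a,b,c}; new: +{a,b,c}
  S→a B: FOLLOW(B) ⊇ FOLLOW(S) ⊇ {$,a,b,c}; new: +{$,a,b,c}
  S→b A: FOLLOW(A) ⊇ FOLLOW(S) ⊇ {$,a,b,c}; new: +{$,a,b,c}
  S: {$,a,b,c}  A: {$,a,b,c}  B: {$,a,b,c}
pass 2: (stable)
  S: {$,a,b,c}  A: {$,a,b,c}  B: {$,a,b,c}

FOLLOW(S) = ["$", "a", "b", "c"]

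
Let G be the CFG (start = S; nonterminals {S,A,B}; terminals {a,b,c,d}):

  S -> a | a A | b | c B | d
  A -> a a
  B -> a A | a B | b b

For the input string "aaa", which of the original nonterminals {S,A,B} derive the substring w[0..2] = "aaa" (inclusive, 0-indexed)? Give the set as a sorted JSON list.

CNF form of G:
  S -> T0 A | T2 B | a | b | d
  A -> T0 T0
  B -> T0 A | T0 B | T1 T1
  T0 -> a
  T1 -> b
  T2 -> c

CYK fill (cells [i..j] with 0 ≤ i ≤ j ≤ 2 only):
  [0..0]={S,T0}  "a"  orig:{S}
  [1..1]={S,T0}  "a"  orig:{S}
  [2..2]={S,T0}  "a"  orig:{S}
  [0..1]={A}  "aa"
  [1..2]={A}  "aa"
  [0..2]={B,S}  "aaa"

Original NTs in T[0,2] deriving "aaa": ["B", "S"]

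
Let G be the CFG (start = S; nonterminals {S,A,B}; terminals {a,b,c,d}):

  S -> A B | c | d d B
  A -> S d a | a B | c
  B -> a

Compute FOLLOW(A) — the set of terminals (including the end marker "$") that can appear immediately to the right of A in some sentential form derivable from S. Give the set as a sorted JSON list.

Compute FIRST by fixpoint:
iter 1:
  A via A→a B: +{a}
  A via A→c: +{c}
  B via B→a: +{a}
  S via S→A B: +{a,c}
  S via S→d d B: +{d}
  FIRST[S]={a,c,d}  FIRST[A]={a,c}  FIRST[B]={a}
iter 2:
  A via A→S d a: +{d}
  FIRST[S]={a,c,d}  FIRST[A]={a,c,d}  FIRST[B]={a}
iter 3: (stable)
  FIRST[S]={a,c,d}  FIRST[A]={a,c,d}  FIRST[B]={a}

FOLLOW iteration:
seed FOLLOW(S) with $
iter 1:
  A→S d a: FOLLOW(S) ⊇ FIRST(d) = {d}; new: +{d}
  S→A B: FOLLOW(A) ⊇ FIRST(B) = {a}; new: +{a}
  S→A B: FOLLOW(B) ⊇ FOLLOW(S) ⊇ {$,d}; new: +{$,d}
  FOLLOW(S)={$,d}  FOLLOW(A)={a}  FOLLOW(B)={$,d}
iter 2:
  A→a B: FOLLOW(B) ⊇ FOLLOW(A) ⊇ {a}; new: +{a}
  FOLLOW(S)={$,d}  FOLLOW(A)={a}  FOLLOW(B)={$,a,d}
iter 3: (stable)
  FOLLOW(S)={$,d}  FOLLOW(A)={a}  FOLLOW(B)={$,a,d}

FOLLOW(A) = ["a"]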